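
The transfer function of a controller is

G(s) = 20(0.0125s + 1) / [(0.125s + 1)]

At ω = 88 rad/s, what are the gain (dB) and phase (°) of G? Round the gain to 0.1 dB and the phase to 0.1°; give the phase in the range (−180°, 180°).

8.6 dB, -37.1°

At ω = 88 rad/s:
zero (1 + j88·0.0125) = 1 + j1.1 → |·| ≈ 1.4866, ∠ ≈ 47.73°
pole (1 + j88·0.125) = 1 + j11 → |·| ≈ 11.045, ∠ ≈ 84.81°
|G| = 20 · 1.4866 / (11.045) ≈ 2.6919
Gain = 20 log₁₀(2.6919) ≈ 8.60 dB
∠G = (47.73°) − (84.81°) = -37.08°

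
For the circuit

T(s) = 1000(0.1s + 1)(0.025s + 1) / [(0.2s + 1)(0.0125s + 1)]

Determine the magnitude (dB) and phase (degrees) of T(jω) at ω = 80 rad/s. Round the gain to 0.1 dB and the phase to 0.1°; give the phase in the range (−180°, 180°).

At ω = 80 rad/s:
zero (1 + j80·0.1) = 1 + j8 → |·| ≈ 8.0623, ∠ ≈ 82.87°
zero (1 + j80·0.025) = 1 + j2 → |·| ≈ 2.2361, ∠ ≈ 63.43°
pole (1 + j80·0.2) = 1 + j16 → |·| ≈ 16.031, ∠ ≈ 86.42°
pole (1 + j80·0.0125) = 1 + j1 → |·| ≈ 1.4142, ∠ ≈ 45.00°
|T| = 1000 · 8.0623 · 2.2361 / (16.031 · 1.4142) ≈ 795.2
Gain = 20 log₁₀(795.2) ≈ 58.01 dB
∠T = (82.87° + 63.43°) − (86.42° + 45.00°) = 14.88°

58.0 dB, 14.9°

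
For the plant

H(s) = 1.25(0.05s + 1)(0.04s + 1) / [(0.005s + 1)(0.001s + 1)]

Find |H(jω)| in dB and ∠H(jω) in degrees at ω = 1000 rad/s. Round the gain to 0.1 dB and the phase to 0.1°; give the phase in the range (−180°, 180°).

50.8 dB, 53.7°

At ω = 1000 rad/s:
zero (1 + j1000·0.05) = 1 + j50 → |·| ≈ 50.01, ∠ ≈ 88.85°
zero (1 + j1000·0.04) = 1 + j40 → |·| ≈ 40.012, ∠ ≈ 88.57°
pole (1 + j1000·0.005) = 1 + j5 → |·| ≈ 5.099, ∠ ≈ 78.69°
pole (1 + j1000·0.001) = 1 + j1 → |·| ≈ 1.4142, ∠ ≈ 45.00°
|H| = 1.25 · 50.01 · 40.012 / (5.099 · 1.4142) ≈ 346.87
Gain = 20 log₁₀(346.87) ≈ 50.80 dB
∠H = (88.85° + 88.57°) − (78.69° + 45.00°) = 53.73°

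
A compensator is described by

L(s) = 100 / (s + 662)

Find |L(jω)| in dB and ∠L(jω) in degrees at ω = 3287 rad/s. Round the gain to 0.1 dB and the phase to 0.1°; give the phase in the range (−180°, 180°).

-30.5 dB, -78.6°

Substitute s = j3287:
Numerator: 100 = 100 + j0
Denominator: (j3287) + 662 = 662 + j3287
|N| = √(100² + 0²) ≈ 100, ∠N ≈ 0.00°
|D| = √(662² + 3287²) ≈ 3353, ∠D ≈ 78.61°
|L| = 100 / 3353 ≈ 0.029824
Gain = 20 log₁₀(0.029824) ≈ -30.51 dB
∠L = 0.00° − 78.61° = -78.61°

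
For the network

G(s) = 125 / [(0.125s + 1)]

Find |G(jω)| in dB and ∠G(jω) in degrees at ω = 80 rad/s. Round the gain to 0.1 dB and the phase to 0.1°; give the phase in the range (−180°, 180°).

At ω = 80 rad/s:
pole (1 + j80·0.125) = 1 + j10 → |·| ≈ 10.05, ∠ ≈ 84.29°
|G| = 125 · 1 / (10.05) ≈ 12.438
Gain = 20 log₁₀(12.438) ≈ 21.90 dB
∠G = (0°) − (84.29°) = -84.29°

21.9 dB, -84.3°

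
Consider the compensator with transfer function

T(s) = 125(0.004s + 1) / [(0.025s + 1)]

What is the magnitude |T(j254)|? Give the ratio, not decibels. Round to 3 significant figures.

27.7

At ω = 254 rad/s:
zero (1 + j254·0.004) = 1 + j1.016 → |·| ≈ 1.4256, ∠ ≈ 45.45°
pole (1 + j254·0.025) = 1 + j6.35 → |·| ≈ 6.4283, ∠ ≈ 81.05°
|T| = 125 · 1.4256 / (6.4283) ≈ 27.721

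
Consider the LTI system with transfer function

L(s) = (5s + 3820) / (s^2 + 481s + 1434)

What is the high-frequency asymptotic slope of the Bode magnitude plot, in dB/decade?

Each pole contributes −20 dB/decade at high frequency; each zero contributes +20 dB/decade.
Net: 1 zero(s) − 2 pole(s) → -20 dB/decade.

-20 dB/decade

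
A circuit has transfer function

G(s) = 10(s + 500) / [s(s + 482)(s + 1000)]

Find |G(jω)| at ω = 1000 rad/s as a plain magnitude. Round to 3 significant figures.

At s = jω = j1000:
zero (s+500): 500 + j1000 → |·| = √(500²+1000²) = √1250000 ≈ 1118, ∠ = arctan(1000/500) ≈ 63.43°
pole (s+482): 482 + j1000 → |·| = √(482²+1000²) = √1232324 ≈ 1110.1, ∠ = arctan(1000/482) ≈ 64.27°
pole (s+1000): 1000 + j1000 → |·| = √(1000²+1000²) = √2000000 ≈ 1414.2, ∠ = arctan(1000/1000) ≈ 45.00°
pole at origin: |s| = 1000, ∠ = 90.00° (in denominator)
|G| = 10 · 1118 / 1.5699e+09 ≈ 7.1215e-06

7.12e-06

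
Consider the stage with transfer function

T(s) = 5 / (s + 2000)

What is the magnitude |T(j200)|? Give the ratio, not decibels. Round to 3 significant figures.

At s = jω = j200:
pole (s+2000): 2000 + j200 → |·| = √(2000²+200²) = √4040000 ≈ 2010, ∠ = arctan(200/2000) ≈ 5.71°
|T| = 5 / 2010 ≈ 0.0024876

0.00249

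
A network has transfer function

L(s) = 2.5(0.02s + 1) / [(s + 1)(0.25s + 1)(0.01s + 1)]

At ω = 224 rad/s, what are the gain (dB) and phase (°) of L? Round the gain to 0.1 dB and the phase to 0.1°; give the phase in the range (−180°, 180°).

-68.6 dB, -167.2°

At ω = 224 rad/s:
zero (1 + j224·0.02) = 1 + j4.48 → |·| ≈ 4.5903, ∠ ≈ 77.42°
pole (1 + j224·1) = 1 + j224 → |·| ≈ 224, ∠ ≈ 89.74°
pole (1 + j224·0.25) = 1 + j56 → |·| ≈ 56.009, ∠ ≈ 88.98°
pole (1 + j224·0.01) = 1 + j2.24 → |·| ≈ 2.4531, ∠ ≈ 65.94°
|L| = 2.5 · 4.5903 / (224 · 56.009 · 2.4531) ≈ 0.00037287
Gain = 20 log₁₀(0.00037287) ≈ -68.57 dB
∠L = (77.42°) − (89.74° + 88.98° + 65.94°) = -167.24°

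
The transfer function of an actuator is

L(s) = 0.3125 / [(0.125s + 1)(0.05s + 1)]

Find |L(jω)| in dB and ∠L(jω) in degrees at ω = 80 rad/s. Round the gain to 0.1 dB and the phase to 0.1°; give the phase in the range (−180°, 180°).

At ω = 80 rad/s:
pole (1 + j80·0.125) = 1 + j10 → |·| ≈ 10.05, ∠ ≈ 84.29°
pole (1 + j80·0.05) = 1 + j4 → |·| ≈ 4.1231, ∠ ≈ 75.96°
|L| = 0.3125 · 1 / (10.05 · 4.1231) ≈ 0.0075415
Gain = 20 log₁₀(0.0075415) ≈ -42.45 dB
∠L = (0°) − (84.29° + 75.96°) = -160.25°

-42.5 dB, -160.3°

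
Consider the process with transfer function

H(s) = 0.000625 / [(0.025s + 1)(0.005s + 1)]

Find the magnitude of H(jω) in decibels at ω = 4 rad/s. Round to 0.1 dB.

-64.1 dB

At ω = 4 rad/s:
pole (1 + j4·0.025) = 1 + j0.1 → |·| ≈ 1.005, ∠ ≈ 5.71°
pole (1 + j4·0.005) = 1 + j0.02 → |·| ≈ 1.0002, ∠ ≈ 1.15°
|H| = 0.000625 · 1 / (1.005 · 1.0002) ≈ 0.00062177
Gain = 20 log₁₀(0.00062177) ≈ -64.13 dB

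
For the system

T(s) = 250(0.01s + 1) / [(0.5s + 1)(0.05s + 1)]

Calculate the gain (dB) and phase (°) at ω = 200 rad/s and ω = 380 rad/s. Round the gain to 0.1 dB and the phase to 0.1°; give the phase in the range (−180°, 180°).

At ω = 200 rad/s:
zero (1 + j200·0.01) = 1 + j2 → |·| ≈ 2.2361, ∠ ≈ 63.43°
pole (1 + j200·0.5) = 1 + j100 → |·| ≈ 100, ∠ ≈ 89.43°
pole (1 + j200·0.05) = 1 + j10 → |·| ≈ 10.05, ∠ ≈ 84.29°
|T| = 250 · 2.2361 / (100 · 10.05) ≈ 0.55624
Gain = 20 log₁₀(0.55624) ≈ -5.09 dB
∠T = (63.43°) − (89.43° + 84.29°) = -110.29°

At ω = 380 rad/s:
zero (1 + j380·0.01) = 1 + j3.8 → |·| ≈ 3.9294, ∠ ≈ 75.26°
pole (1 + j380·0.5) = 1 + j190 → |·| ≈ 190, ∠ ≈ 89.70°
pole (1 + j380·0.05) = 1 + j19 → |·| ≈ 19.026, ∠ ≈ 86.99°
|T| = 250 · 3.9294 / (190 · 19.026) ≈ 0.27175
Gain = 20 log₁₀(0.27175) ≈ -11.32 dB
∠T = (75.26°) − (89.70° + 86.99°) = -101.43°

ω = 200: -5.1 dB, -110.3°; ω = 380: -11.3 dB, -101.4°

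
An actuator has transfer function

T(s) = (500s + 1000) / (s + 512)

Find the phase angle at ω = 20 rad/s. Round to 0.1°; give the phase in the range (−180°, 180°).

82.1°

Substitute s = j20:
Numerator: 500(j20) + 1000 = 1000 + j10000
Denominator: (j20) + 512 = 512 + j20
|N| = √(1000² + 10000²) ≈ 10050, ∠N ≈ 84.29°
|D| = √(512² + 20²) ≈ 512.39, ∠D ≈ 2.24°
∠T = 84.29° − 2.24° = 82.05°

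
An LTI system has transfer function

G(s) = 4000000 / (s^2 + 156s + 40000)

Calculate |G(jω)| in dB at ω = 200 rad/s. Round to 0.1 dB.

42.2 dB

At s = jω = j200:
quadratic: (j200)² + 156·j200 + 40000 = 0 + j31200 → |·| ≈ 31200, ∠ ≈ 90.00°
|G| = 4000000 / 31200 ≈ 128.21
Gain = 20 log₁₀(128.21) ≈ 42.16 dB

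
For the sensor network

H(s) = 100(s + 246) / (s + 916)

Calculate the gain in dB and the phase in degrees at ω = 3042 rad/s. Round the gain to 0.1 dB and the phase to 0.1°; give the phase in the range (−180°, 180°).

39.7 dB, 12.1°

At s = jω = j3042:
zero (s+246): 246 + j3042 → |·| = √(246²+3042²) = √9314280 ≈ 3051.9, ∠ = arctan(3042/246) ≈ 85.38°
pole (s+916): 916 + j3042 → |·| = √(916²+3042²) = √10092820 ≈ 3176.9, ∠ = arctan(3042/916) ≈ 73.24°
|H| = 100 · 3051.9 / 3176.9 ≈ 96.065
Gain = 20 log₁₀(96.065) ≈ 39.65 dB
∠H = 85.38° − 73.24° = 12.14°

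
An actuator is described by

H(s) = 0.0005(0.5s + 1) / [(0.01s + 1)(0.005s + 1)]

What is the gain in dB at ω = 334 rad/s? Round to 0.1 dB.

At ω = 334 rad/s:
zero (1 + j334·0.5) = 1 + j167 → |·| ≈ 167, ∠ ≈ 89.66°
pole (1 + j334·0.01) = 1 + j3.34 → |·| ≈ 3.4865, ∠ ≈ 73.33°
pole (1 + j334·0.005) = 1 + j1.67 → |·| ≈ 1.9465, ∠ ≈ 59.09°
|H| = 0.0005 · 167 / (3.4865 · 1.9465) ≈ 0.012304
Gain = 20 log₁₀(0.012304) ≈ -38.20 dB

-38.2 dB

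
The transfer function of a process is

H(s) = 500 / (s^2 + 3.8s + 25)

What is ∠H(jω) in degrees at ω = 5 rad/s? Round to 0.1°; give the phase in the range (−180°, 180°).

At s = jω = j5:
quadratic: (j5)² + 3.8·j5 + 25 = 0 + j19 → |·| ≈ 19, ∠ ≈ 90.00°
∠H = 0.00° − 90.00° = -90.00°

-90.0°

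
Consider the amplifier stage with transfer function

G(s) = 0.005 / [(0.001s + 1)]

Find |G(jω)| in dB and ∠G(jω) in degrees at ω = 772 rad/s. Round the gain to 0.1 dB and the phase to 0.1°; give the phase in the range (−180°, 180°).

-48.1 dB, -37.7°

At ω = 772 rad/s:
pole (1 + j772·0.001) = 1 + j0.772 → |·| ≈ 1.2633, ∠ ≈ 37.67°
|G| = 0.005 · 1 / (1.2633) ≈ 0.0039579
Gain = 20 log₁₀(0.0039579) ≈ -48.05 dB
∠G = (0°) − (37.67°) = -37.67°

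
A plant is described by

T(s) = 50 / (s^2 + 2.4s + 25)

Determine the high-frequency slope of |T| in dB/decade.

-40 dB/decade

Each pole contributes −20 dB/decade at high frequency; each zero contributes +20 dB/decade.
Net: 0 zero(s) − 2 pole(s) → -40 dB/decade.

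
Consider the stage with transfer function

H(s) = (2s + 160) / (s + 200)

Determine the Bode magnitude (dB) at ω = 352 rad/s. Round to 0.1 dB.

Substitute s = j352:
Numerator: 2(j352) + 160 = 160 + j704
Denominator: (j352) + 200 = 200 + j352
|N| = √(160² + 704²) ≈ 721.95, ∠N ≈ 77.20°
|D| = √(200² + 352²) ≈ 404.85, ∠D ≈ 60.40°
|H| = 721.95 / 404.85 ≈ 1.7833
Gain = 20 log₁₀(1.7833) ≈ 5.02 dB

5.0 dB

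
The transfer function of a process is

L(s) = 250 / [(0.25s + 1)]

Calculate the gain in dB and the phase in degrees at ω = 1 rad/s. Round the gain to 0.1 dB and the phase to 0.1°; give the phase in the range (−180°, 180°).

47.7 dB, -14.0°

At ω = 1 rad/s:
pole (1 + j1·0.25) = 1 + j0.25 → |·| ≈ 1.0308, ∠ ≈ 14.04°
|L| = 250 · 1 / (1.0308) ≈ 242.53
Gain = 20 log₁₀(242.53) ≈ 47.70 dB
∠L = (0°) − (14.04°) = -14.04°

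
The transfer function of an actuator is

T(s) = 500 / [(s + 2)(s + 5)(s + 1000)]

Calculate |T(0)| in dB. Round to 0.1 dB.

T(0) = 500 / (2·5·1000) = 0.05
20 log₁₀(0.05) ≈ -26.02 dB

-26.0 dB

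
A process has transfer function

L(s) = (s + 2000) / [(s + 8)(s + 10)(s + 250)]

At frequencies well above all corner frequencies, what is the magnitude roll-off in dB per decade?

-40 dB/decade

Each pole contributes −20 dB/decade at high frequency; each zero contributes +20 dB/decade.
Net: 1 zero(s) − 3 pole(s) → -40 dB/decade.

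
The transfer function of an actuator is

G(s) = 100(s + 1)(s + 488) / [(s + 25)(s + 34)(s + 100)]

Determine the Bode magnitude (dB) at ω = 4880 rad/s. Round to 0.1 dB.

At s = jω = j4880:
zero (s+1): 1 + j4880 → |·| = √(1²+4880²) = √23814401 ≈ 4880, ∠ = arctan(4880/1) ≈ 89.99°
zero (s+488): 488 + j4880 → |·| = √(488²+4880²) = √24052544 ≈ 4904.3, ∠ = arctan(4880/488) ≈ 84.29°
pole (s+25): 25 + j4880 → |·| = √(25²+4880²) = √23815025 ≈ 4880.1, ∠ = arctan(4880/25) ≈ 89.71°
pole (s+34): 34 + j4880 → |·| = √(34²+4880²) = √23815556 ≈ 4880.1, ∠ = arctan(4880/34) ≈ 89.60°
pole (s+100): 100 + j4880 → |·| = √(100²+4880²) = √23824400 ≈ 4881, ∠ = arctan(4880/100) ≈ 88.83°
|G| = 100 · 2.3933e+07 / 1.1624e+11 ≈ 0.020589
Gain = 20 log₁₀(0.020589) ≈ -33.73 dB

-33.7 dB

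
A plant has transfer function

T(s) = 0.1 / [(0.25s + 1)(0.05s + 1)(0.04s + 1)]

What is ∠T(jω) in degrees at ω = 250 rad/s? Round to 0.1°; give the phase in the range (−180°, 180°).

101.2°

At ω = 250 rad/s:
pole (1 + j250·0.25) = 1 + j62.5 → |·| ≈ 62.508, ∠ ≈ 89.08°
pole (1 + j250·0.05) = 1 + j12.5 → |·| ≈ 12.54, ∠ ≈ 85.43°
pole (1 + j250·0.04) = 1 + j10 → |·| ≈ 10.05, ∠ ≈ 84.29°
∠T = (0°) − (89.08° + 85.43° + 84.29°) = -258.80° ≡ 101.20° (principal value)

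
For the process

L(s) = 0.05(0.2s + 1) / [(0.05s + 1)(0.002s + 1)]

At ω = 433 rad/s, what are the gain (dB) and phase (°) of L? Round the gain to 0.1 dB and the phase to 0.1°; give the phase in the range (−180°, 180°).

-16.4 dB, -38.9°

At ω = 433 rad/s:
zero (1 + j433·0.2) = 1 + j86.6 → |·| ≈ 86.606, ∠ ≈ 89.34°
pole (1 + j433·0.05) = 1 + j21.65 → |·| ≈ 21.673, ∠ ≈ 87.36°
pole (1 + j433·0.002) = 1 + j0.866 → |·| ≈ 1.3229, ∠ ≈ 40.89°
|L| = 0.05 · 86.606 / (21.673 · 1.3229) ≈ 0.15103
Gain = 20 log₁₀(0.15103) ≈ -16.42 dB
∠L = (89.34°) − (87.36° + 40.89°) = -38.91°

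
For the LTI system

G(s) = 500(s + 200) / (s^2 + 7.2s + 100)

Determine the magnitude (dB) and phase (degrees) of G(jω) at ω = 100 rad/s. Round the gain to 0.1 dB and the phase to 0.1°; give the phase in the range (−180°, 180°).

At s = jω = j100:
zero (s+200): 200 + j100 → |·| = √(200²+100²) = √50000 ≈ 223.61, ∠ = arctan(100/200) ≈ 26.57°
quadratic: (j100)² + 7.2·j100 + 100 = -9900 + j720 → |·| ≈ 9926.1, ∠ ≈ 175.84°
|G| = 500 · 223.61 / 9926.1 ≈ 11.264
Gain = 20 log₁₀(11.264) ≈ 21.03 dB
∠G = 26.57° − 175.84° = -149.27°

21.0 dB, -149.3°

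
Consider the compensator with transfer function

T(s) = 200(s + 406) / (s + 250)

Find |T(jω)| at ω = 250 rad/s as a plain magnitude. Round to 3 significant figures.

270

At s = jω = j250:
zero (s+406): 406 + j250 → |·| = √(406²+250²) = √227336 ≈ 476.8, ∠ = arctan(250/406) ≈ 31.62°
pole (s+250): 250 + j250 → |·| = √(250²+250²) = √125000 ≈ 353.55, ∠ = arctan(250/250) ≈ 45.00°
|T| = 200 · 476.8 / 353.55 ≈ 269.72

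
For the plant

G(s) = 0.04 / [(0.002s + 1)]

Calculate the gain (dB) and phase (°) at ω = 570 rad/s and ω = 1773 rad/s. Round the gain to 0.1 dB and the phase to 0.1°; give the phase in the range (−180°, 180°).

At ω = 570 rad/s:
pole (1 + j570·0.002) = 1 + j1.14 → |·| ≈ 1.5164, ∠ ≈ 48.74°
|G| = 0.04 · 1 / (1.5164) ≈ 0.026378
Gain = 20 log₁₀(0.026378) ≈ -31.58 dB
∠G = (0°) − (48.74°) = -48.74°

At ω = 1773 rad/s:
pole (1 + j1773·0.002) = 1 + j3.546 → |·| ≈ 3.6843, ∠ ≈ 74.25°
|G| = 0.04 · 1 / (3.6843) ≈ 0.010857
Gain = 20 log₁₀(0.010857) ≈ -39.29 dB
∠G = (0°) − (74.25°) = -74.25°

ω = 570: -31.6 dB, -48.7°; ω = 1773: -39.3 dB, -74.3°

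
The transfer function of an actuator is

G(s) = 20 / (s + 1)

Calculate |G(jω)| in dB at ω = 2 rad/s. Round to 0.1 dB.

At s = jω = j2:
pole (s+1): 1 + j2 → |·| = √(1²+2²) = √5 ≈ 2.2361, ∠ = arctan(2/1) ≈ 63.43°
|G| = 20 / 2.2361 ≈ 8.9441
Gain = 20 log₁₀(8.9441) ≈ 19.03 dB

19.0 dB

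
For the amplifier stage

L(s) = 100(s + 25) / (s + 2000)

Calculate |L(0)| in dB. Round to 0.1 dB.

1.9 dB

L(0) = 100·25 / (2000) = 1.25
20 log₁₀(1.25) ≈ 1.94 dB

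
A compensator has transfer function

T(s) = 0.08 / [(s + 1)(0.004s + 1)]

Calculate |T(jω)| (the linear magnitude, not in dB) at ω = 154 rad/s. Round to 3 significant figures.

At ω = 154 rad/s:
pole (1 + j154·1) = 1 + j154 → |·| ≈ 154, ∠ ≈ 89.63°
pole (1 + j154·0.004) = 1 + j0.616 → |·| ≈ 1.1745, ∠ ≈ 31.63°
|T| = 0.08 · 1 / (154 · 1.1745) ≈ 0.0004423

0.000442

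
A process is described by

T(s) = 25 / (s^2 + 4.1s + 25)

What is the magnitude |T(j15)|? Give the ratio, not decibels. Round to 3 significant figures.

0.119

At s = jω = j15:
quadratic: (j15)² + 4.1·j15 + 25 = -200 + j61.5 → |·| ≈ 209.24, ∠ ≈ 162.91°
|T| = 25 / 209.24 ≈ 0.11948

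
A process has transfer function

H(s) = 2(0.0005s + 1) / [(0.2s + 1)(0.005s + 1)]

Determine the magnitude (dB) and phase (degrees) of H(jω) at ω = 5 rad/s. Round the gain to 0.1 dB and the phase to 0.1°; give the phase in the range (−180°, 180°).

At ω = 5 rad/s:
zero (1 + j5·0.0005) = 1 + j0.0025 → |·| ≈ 1, ∠ ≈ 0.14°
pole (1 + j5·0.2) = 1 + j1 → |·| ≈ 1.4142, ∠ ≈ 45.00°
pole (1 + j5·0.005) = 1 + j0.025 → |·| ≈ 1.0003, ∠ ≈ 1.43°
|H| = 2 · 1 / (1.4142 · 1.0003) ≈ 1.4138
Gain = 20 log₁₀(1.4138) ≈ 3.01 dB
∠H = (0.14°) − (45.00° + 1.43°) = -46.29°

3.0 dB, -46.3°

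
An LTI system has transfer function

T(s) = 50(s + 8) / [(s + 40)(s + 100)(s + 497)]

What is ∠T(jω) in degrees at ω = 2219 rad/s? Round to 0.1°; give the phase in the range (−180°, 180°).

-164.0°

At s = jω = j2219:
zero (s+8): 8 + j2219 → |·| = √(8²+2219²) = √4924025 ≈ 2219, ∠ = arctan(2219/8) ≈ 89.79°
pole (s+40): 40 + j2219 → |·| = √(40²+2219²) = √4925561 ≈ 2219.4, ∠ = arctan(2219/40) ≈ 88.97°
pole (s+100): 100 + j2219 → |·| = √(100²+2219²) = √4933961 ≈ 2221.3, ∠ = arctan(2219/100) ≈ 87.42°
pole (s+497): 497 + j2219 → |·| = √(497²+2219²) = √5170970 ≈ 2274, ∠ = arctan(2219/497) ≈ 77.38°
∠T = 89.79° − 253.77° = -163.98°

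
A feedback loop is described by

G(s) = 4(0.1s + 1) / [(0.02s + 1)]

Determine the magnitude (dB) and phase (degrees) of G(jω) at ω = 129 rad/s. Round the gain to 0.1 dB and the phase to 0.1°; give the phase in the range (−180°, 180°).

At ω = 129 rad/s:
zero (1 + j129·0.1) = 1 + j12.9 → |·| ≈ 12.939, ∠ ≈ 85.57°
pole (1 + j129·0.02) = 1 + j2.58 → |·| ≈ 2.767, ∠ ≈ 68.81°
|G| = 4 · 12.939 / (2.767) ≈ 18.705
Gain = 20 log₁₀(18.705) ≈ 25.44 dB
∠G = (85.57°) − (68.81°) = 16.76°

25.4 dB, 16.8°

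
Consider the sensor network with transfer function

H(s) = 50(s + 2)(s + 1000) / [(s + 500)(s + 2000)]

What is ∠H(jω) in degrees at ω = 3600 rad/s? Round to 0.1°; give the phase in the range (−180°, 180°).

21.4°

At s = jω = j3600:
zero (s+2): 2 + j3600 → |·| = √(2²+3600²) = √12960004 ≈ 3600, ∠ = arctan(3600/2) ≈ 89.97°
zero (s+1000): 1000 + j3600 → |·| = √(1000²+3600²) = √13960000 ≈ 3736.3, ∠ = arctan(3600/1000) ≈ 74.48°
pole (s+500): 500 + j3600 → |·| = √(500²+3600²) = √13210000 ≈ 3634.6, ∠ = arctan(3600/500) ≈ 82.09°
pole (s+2000): 2000 + j3600 → |·| = √(2000²+3600²) = √16960000 ≈ 4118.3, ∠ = arctan(3600/2000) ≈ 60.95°
∠H = 164.45° − 143.04° = 21.41°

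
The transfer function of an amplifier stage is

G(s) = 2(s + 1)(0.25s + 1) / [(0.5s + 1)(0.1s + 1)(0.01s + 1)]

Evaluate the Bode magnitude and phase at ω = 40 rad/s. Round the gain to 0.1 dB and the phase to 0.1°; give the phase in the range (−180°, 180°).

At ω = 40 rad/s:
zero (1 + j40·1) = 1 + j40 → |·| ≈ 40.012, ∠ ≈ 88.57°
zero (1 + j40·0.25) = 1 + j10 → |·| ≈ 10.05, ∠ ≈ 84.29°
pole (1 + j40·0.5) = 1 + j20 → |·| ≈ 20.025, ∠ ≈ 87.14°
pole (1 + j40·0.1) = 1 + j4 → |·| ≈ 4.1231, ∠ ≈ 75.96°
pole (1 + j40·0.01) = 1 + j0.4 → |·| ≈ 1.077, ∠ ≈ 21.80°
|G| = 2 · 40.012 · 10.05 / (20.025 · 4.1231 · 1.077) ≈ 9.0443
Gain = 20 log₁₀(9.0443) ≈ 19.13 dB
∠G = (88.57° + 84.29°) − (87.14° + 75.96° + 21.80°) = -12.04°

19.1 dB, -12.0°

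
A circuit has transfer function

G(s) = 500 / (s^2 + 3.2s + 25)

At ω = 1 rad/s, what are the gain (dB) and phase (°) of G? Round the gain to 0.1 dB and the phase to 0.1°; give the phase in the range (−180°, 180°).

At s = jω = j1:
quadratic: (j1)² + 3.2·j1 + 25 = 24 + j3.2 → |·| ≈ 24.212, ∠ ≈ 7.59°
|G| = 500 / 24.212 ≈ 20.651
Gain = 20 log₁₀(20.651) ≈ 26.30 dB
∠G = 0.00° − 7.59° = -7.59°

26.3 dB, -7.6°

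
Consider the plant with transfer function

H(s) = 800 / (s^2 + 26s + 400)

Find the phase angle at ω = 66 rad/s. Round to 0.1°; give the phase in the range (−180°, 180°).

At s = jω = j66:
quadratic: (j66)² + 26·j66 + 400 = -3956 + j1716 → |·| ≈ 4312.1, ∠ ≈ 156.55°
∠H = 0.00° − 156.55° = -156.55°

-156.6°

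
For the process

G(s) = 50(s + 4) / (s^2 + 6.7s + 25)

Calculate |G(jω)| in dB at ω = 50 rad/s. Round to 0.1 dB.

0.0 dB

At s = jω = j50:
zero (s+4): 4 + j50 → |·| = √(4²+50²) = √2516 ≈ 50.16, ∠ = arctan(50/4) ≈ 85.43°
quadratic: (j50)² + 6.7·j50 + 25 = -2475 + j335 → |·| ≈ 2497.6, ∠ ≈ 172.29°
|G| = 50 · 50.16 / 2497.6 ≈ 1.0042
Gain = 20 log₁₀(1.0042) ≈ 0.04 dB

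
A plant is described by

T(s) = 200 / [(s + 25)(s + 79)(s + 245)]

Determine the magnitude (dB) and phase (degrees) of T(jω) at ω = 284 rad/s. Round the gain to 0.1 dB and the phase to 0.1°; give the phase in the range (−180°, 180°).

At s = jω = j284:
pole (s+25): 25 + j284 → |·| = √(25²+284²) = √81281 ≈ 285.1, ∠ = arctan(284/25) ≈ 84.97°
pole (s+79): 79 + j284 → |·| = √(79²+284²) = √86897 ≈ 294.78, ∠ = arctan(284/79) ≈ 74.46°
pole (s+245): 245 + j284 → |·| = √(245²+284²) = √140681 ≈ 375.07, ∠ = arctan(284/245) ≈ 49.22°
|T| = 200 / 3.1522e+07 ≈ 6.3448e-06
Gain = 20 log₁₀(6.3448e-06) ≈ -103.95 dB
∠T = 0.00° − 208.65° = -208.65° ≡ 151.35° (principal value)

-104.0 dB, 151.4°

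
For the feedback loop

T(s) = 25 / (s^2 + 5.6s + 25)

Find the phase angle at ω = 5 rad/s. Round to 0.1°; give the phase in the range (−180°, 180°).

-90.0°

At s = jω = j5:
quadratic: (j5)² + 5.6·j5 + 25 = 0 + j28 → |·| ≈ 28, ∠ ≈ 90.00°
∠T = 0.00° − 90.00° = -90.00°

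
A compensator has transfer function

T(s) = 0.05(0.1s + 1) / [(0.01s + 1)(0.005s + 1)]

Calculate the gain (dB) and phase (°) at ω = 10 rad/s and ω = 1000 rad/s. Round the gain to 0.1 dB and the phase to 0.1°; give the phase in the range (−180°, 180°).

ω = 10: -23.1 dB, 36.4°; ω = 1000: -20.2 dB, -73.6°

At ω = 10 rad/s:
zero (1 + j10·0.1) = 1 + j1 → |·| ≈ 1.4142, ∠ ≈ 45.00°
pole (1 + j10·0.01) = 1 + j0.1 → |·| ≈ 1.005, ∠ ≈ 5.71°
pole (1 + j10·0.005) = 1 + j0.05 → |·| ≈ 1.0012, ∠ ≈ 2.86°
|T| = 0.05 · 1.4142 / (1.005 · 1.0012) ≈ 0.070274
Gain = 20 log₁₀(0.070274) ≈ -23.06 dB
∠T = (45.00°) − (5.71° + 2.86°) = 36.43°

At ω = 1000 rad/s:
zero (1 + j1000·0.1) = 1 + j100 → |·| ≈ 100, ∠ ≈ 89.43°
pole (1 + j1000·0.01) = 1 + j10 → |·| ≈ 10.05, ∠ ≈ 84.29°
pole (1 + j1000·0.005) = 1 + j5 → |·| ≈ 5.099, ∠ ≈ 78.69°
|T| = 0.05 · 100 / (10.05 · 5.099) ≈ 0.097571
Gain = 20 log₁₀(0.097571) ≈ -20.21 dB
∠T = (89.43°) − (84.29° + 78.69°) = -73.55°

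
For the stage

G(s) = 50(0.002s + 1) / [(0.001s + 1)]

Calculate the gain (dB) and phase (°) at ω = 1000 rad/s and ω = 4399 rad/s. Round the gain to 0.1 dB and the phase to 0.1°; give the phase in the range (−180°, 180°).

At ω = 1000 rad/s:
zero (1 + j1000·0.002) = 1 + j2 → |·| ≈ 2.2361, ∠ ≈ 63.43°
pole (1 + j1000·0.001) = 1 + j1 → |·| ≈ 1.4142, ∠ ≈ 45.00°
|G| = 50 · 2.2361 / (1.4142) ≈ 79.059
Gain = 20 log₁₀(79.059) ≈ 37.96 dB
∠G = (63.43°) − (45.00°) = 18.43°

At ω = 4399 rad/s:
zero (1 + j4399·0.002) = 1 + j8.798 → |·| ≈ 8.8546, ∠ ≈ 83.52°
pole (1 + j4399·0.001) = 1 + j4.399 → |·| ≈ 4.5112, ∠ ≈ 77.19°
|G| = 50 · 8.8546 / (4.5112) ≈ 98.14
Gain = 20 log₁₀(98.14) ≈ 39.84 dB
∠G = (83.52°) − (77.19°) = 6.33°

ω = 1000: 38.0 dB, 18.4°; ω = 4399: 39.8 dB, 6.3°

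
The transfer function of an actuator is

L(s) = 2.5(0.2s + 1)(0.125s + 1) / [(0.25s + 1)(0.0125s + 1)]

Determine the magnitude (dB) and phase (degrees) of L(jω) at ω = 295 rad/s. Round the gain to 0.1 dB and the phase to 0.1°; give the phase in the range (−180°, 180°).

At ω = 295 rad/s:
zero (1 + j295·0.2) = 1 + j59 → |·| ≈ 59.008, ∠ ≈ 89.03°
zero (1 + j295·0.125) = 1 + j36.875 → |·| ≈ 36.889, ∠ ≈ 88.45°
pole (1 + j295·0.25) = 1 + j73.75 → |·| ≈ 73.757, ∠ ≈ 89.22°
pole (1 + j295·0.0125) = 1 + j3.6875 → |·| ≈ 3.8207, ∠ ≈ 74.83°
|L| = 2.5 · 59.008 · 36.889 / (73.757 · 3.8207) ≈ 19.311
Gain = 20 log₁₀(19.311) ≈ 25.72 dB
∠L = (89.03° + 88.45°) − (89.22° + 74.83°) = 13.43°

25.7 dB, 13.4°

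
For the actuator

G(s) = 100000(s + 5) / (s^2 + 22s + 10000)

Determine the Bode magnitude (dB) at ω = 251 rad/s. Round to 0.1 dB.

At s = jω = j251:
zero (s+5): 5 + j251 → |·| = √(5²+251²) = √63026 ≈ 251.05, ∠ = arctan(251/5) ≈ 88.86°
quadratic: (j251)² + 22·j251 + 10000 = -53001 + j5522 → |·| ≈ 53288, ∠ ≈ 174.05°
|G| = 100000 · 251.05 / 53288 ≈ 471.12
Gain = 20 log₁₀(471.12) ≈ 53.46 dB

53.5 dB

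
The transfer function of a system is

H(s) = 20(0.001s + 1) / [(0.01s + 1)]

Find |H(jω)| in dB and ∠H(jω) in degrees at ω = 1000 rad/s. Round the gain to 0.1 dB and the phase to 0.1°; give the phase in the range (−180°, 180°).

At ω = 1000 rad/s:
zero (1 + j1000·0.001) = 1 + j1 → |·| ≈ 1.4142, ∠ ≈ 45.00°
pole (1 + j1000·0.01) = 1 + j10 → |·| ≈ 10.05, ∠ ≈ 84.29°
|H| = 20 · 1.4142 / (10.05) ≈ 2.8143
Gain = 20 log₁₀(2.8143) ≈ 8.99 dB
∠H = (45.00°) − (84.29°) = -39.29°

9.0 dB, -39.3°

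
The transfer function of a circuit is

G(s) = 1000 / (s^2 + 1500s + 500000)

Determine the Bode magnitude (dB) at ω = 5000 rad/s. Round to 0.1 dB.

-88.2 dB

Substitute s = j5000:
Numerator: 1000 = 1000 + j0
Denominator: (j5000)^2 + 1500(j5000) + 500000 = -24500000 + j7500000
|N| = √(1000² + 0²) ≈ 1000, ∠N ≈ 0.00°
|D| = √(24500000² + 7500000²) ≈ 2.5622e+07, ∠D ≈ 162.98°
|G| = 1000 / 2.5622e+07 ≈ 3.9029e-05
Gain = 20 log₁₀(3.9029e-05) ≈ -88.17 dB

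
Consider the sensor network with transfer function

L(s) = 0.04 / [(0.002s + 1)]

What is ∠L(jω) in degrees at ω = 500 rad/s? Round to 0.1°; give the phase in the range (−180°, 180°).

-45.0°

At ω = 500 rad/s:
pole (1 + j500·0.002) = 1 + j1 → |·| ≈ 1.4142, ∠ ≈ 45.00°
∠L = (0°) − (45.00°) = -45.00°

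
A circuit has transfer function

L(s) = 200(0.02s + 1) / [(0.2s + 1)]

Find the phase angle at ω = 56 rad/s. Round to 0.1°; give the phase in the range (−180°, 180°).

-36.7°

At ω = 56 rad/s:
zero (1 + j56·0.02) = 1 + j1.12 → |·| ≈ 1.5015, ∠ ≈ 48.24°
pole (1 + j56·0.2) = 1 + j11.2 → |·| ≈ 11.245, ∠ ≈ 84.90°
∠L = (48.24°) − (84.90°) = -36.66°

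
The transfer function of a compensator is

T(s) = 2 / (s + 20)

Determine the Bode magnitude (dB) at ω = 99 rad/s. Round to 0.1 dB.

At s = jω = j99:
pole (s+20): 20 + j99 → |·| = √(20²+99²) = √10201 ≈ 101, ∠ = arctan(99/20) ≈ 78.58°
|T| = 2 / 101 ≈ 0.019802
Gain = 20 log₁₀(0.019802) ≈ -34.07 dB

-34.1 dB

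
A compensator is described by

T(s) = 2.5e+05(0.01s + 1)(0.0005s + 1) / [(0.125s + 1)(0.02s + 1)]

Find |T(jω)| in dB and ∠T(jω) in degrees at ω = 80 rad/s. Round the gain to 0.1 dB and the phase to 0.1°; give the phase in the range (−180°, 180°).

84.6 dB, -101.3°

At ω = 80 rad/s:
zero (1 + j80·0.01) = 1 + j0.8 → |·| ≈ 1.2806, ∠ ≈ 38.66°
zero (1 + j80·0.0005) = 1 + j0.04 → |·| ≈ 1.0008, ∠ ≈ 2.29°
pole (1 + j80·0.125) = 1 + j10 → |·| ≈ 10.05, ∠ ≈ 84.29°
pole (1 + j80·0.02) = 1 + j1.6 → |·| ≈ 1.8868, ∠ ≈ 57.99°
|T| = 2.5e+05 · 1.2806 · 1.0008 / (10.05 · 1.8868) ≈ 16897
Gain = 20 log₁₀(16897) ≈ 84.56 dB
∠T = (38.66° + 2.29°) − (84.29° + 57.99°) = -101.33°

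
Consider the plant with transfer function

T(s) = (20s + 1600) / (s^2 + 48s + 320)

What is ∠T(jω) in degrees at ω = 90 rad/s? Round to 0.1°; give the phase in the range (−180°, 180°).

-102.6°

Substitute s = j90:
Numerator: 20(j90) + 1600 = 1600 + j1800
Denominator: (j90)^2 + 48(j90) + 320 = -7780 + j4320
|N| = √(1600² + 1800²) ≈ 2408.3, ∠N ≈ 48.37°
|D| = √(7780² + 4320²) ≈ 8898.9, ∠D ≈ 150.96°
∠T = 48.37° − 150.96° = -102.59°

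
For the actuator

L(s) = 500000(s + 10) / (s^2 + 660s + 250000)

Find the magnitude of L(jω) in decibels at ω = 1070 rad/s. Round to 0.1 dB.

At s = jω = j1070:
zero (s+10): 10 + j1070 → |·| = √(10²+1070²) = √1145000 ≈ 1070, ∠ = arctan(1070/10) ≈ 89.46°
quadratic: (j1070)² + 660·j1070 + 250000 = -894900 + j706200 → |·| ≈ 1.14e+06, ∠ ≈ 141.72°
|L| = 500000 · 1070 / 1.14e+06 ≈ 469.3
Gain = 20 log₁₀(469.3) ≈ 53.43 dB

53.4 dB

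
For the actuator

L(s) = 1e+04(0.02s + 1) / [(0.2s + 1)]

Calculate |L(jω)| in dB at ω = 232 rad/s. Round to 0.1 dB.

At ω = 232 rad/s:
zero (1 + j232·0.02) = 1 + j4.64 → |·| ≈ 4.7465, ∠ ≈ 77.84°
pole (1 + j232·0.2) = 1 + j46.4 → |·| ≈ 46.411, ∠ ≈ 88.77°
|L| = 1e+04 · 4.7465 / (46.411) ≈ 1022.7
Gain = 20 log₁₀(1022.7) ≈ 60.19 dB

60.2 dB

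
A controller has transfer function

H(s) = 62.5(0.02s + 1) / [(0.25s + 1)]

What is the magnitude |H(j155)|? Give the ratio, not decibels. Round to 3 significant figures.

At ω = 155 rad/s:
zero (1 + j155·0.02) = 1 + j3.1 → |·| ≈ 3.2573, ∠ ≈ 72.12°
pole (1 + j155·0.25) = 1 + j38.75 → |·| ≈ 38.763, ∠ ≈ 88.52°
|H| = 62.5 · 3.2573 / (38.763) ≈ 5.2519

5.25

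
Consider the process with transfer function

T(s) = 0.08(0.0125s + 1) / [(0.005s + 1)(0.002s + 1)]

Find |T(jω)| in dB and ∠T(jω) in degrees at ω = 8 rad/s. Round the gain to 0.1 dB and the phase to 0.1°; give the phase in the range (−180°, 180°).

-21.9 dB, 2.5°

At ω = 8 rad/s:
zero (1 + j8·0.0125) = 1 + j0.1 → |·| ≈ 1.005, ∠ ≈ 5.71°
pole (1 + j8·0.005) = 1 + j0.04 → |·| ≈ 1.0008, ∠ ≈ 2.29°
pole (1 + j8·0.002) = 1 + j0.016 → |·| ≈ 1.0001, ∠ ≈ 0.92°
|T| = 0.08 · 1.005 / (1.0008 · 1.0001) ≈ 0.080328
Gain = 20 log₁₀(0.080328) ≈ -21.90 dB
∠T = (5.71°) − (2.29° + 0.92°) = 2.50°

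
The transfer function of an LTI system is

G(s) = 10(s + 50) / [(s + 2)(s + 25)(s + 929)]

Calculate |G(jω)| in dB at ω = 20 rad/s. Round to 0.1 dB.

At s = jω = j20:
zero (s+50): 50 + j20 → |·| = √(50²+20²) = √2900 ≈ 53.852, ∠ = arctan(20/50) ≈ 21.80°
pole (s+2): 2 + j20 → |·| = √(2²+20²) = √404 ≈ 20.1, ∠ = arctan(20/2) ≈ 84.29°
pole (s+25): 25 + j20 → |·| = √(25²+20²) = √1025 ≈ 32.016, ∠ = arctan(20/25) ≈ 38.66°
pole (s+929): 929 + j20 → |·| = √(929²+20²) = √863441 ≈ 929.22, ∠ = arctan(20/929) ≈ 1.23°
|G| = 10 · 53.852 / 5.9797e+05 ≈ 0.00090058
Gain = 20 log₁₀(0.00090058) ≈ -60.91 dB

-60.9 dB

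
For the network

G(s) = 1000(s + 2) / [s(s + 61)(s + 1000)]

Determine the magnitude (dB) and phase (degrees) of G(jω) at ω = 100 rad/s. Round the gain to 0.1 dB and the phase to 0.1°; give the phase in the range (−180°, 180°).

At s = jω = j100:
zero (s+2): 2 + j100 → |·| = √(2²+100²) = √10004 ≈ 100.02, ∠ = arctan(100/2) ≈ 88.85°
pole (s+61): 61 + j100 → |·| = √(61²+100²) = √13721 ≈ 117.14, ∠ = arctan(100/61) ≈ 58.62°
pole (s+1000): 1000 + j100 → |·| = √(1000²+100²) = √1010000 ≈ 1005, ∠ = arctan(100/1000) ≈ 5.71°
pole at origin: |s| = 100, ∠ = 90.00° (in denominator)
|G| = 1000 · 100.02 / 1.1773e+07 ≈ 0.0084957
Gain = 20 log₁₀(0.0084957) ≈ -41.42 dB
∠G = 88.85° − 154.33° = -65.48°

-41.4 dB, -65.5°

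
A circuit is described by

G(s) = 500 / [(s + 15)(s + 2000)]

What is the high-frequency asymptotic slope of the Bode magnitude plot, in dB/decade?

Each pole contributes −20 dB/decade at high frequency; each zero contributes +20 dB/decade.
Net: 0 zero(s) − 2 pole(s) → -40 dB/decade.

-40 dB/decade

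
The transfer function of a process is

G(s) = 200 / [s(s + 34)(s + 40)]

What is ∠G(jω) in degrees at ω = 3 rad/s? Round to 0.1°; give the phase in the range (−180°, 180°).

-99.3°

At s = jω = j3:
pole (s+34): 34 + j3 → |·| = √(34²+3²) = √1165 ≈ 34.132, ∠ = arctan(3/34) ≈ 5.04°
pole (s+40): 40 + j3 → |·| = √(40²+3²) = √1609 ≈ 40.112, ∠ = arctan(3/40) ≈ 4.29°
pole at origin: |s| = 3, ∠ = 90.00° (in denominator)
∠G = 0.00° − 99.33° = -99.33°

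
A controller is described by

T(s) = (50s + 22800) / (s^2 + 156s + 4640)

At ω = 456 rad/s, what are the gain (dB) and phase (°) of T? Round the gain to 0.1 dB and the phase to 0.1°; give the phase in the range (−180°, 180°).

-16.5 dB, -115.7°

Substitute s = j456:
Numerator: 50(j456) + 22800 = 22800 + j22800
Denominator: (j456)^2 + 156(j456) + 4640 = -203296 + j71136
|N| = √(22800² + 22800²) ≈ 32244, ∠N ≈ 45.00°
|D| = √(203296² + 71136²) ≈ 2.1538e+05, ∠D ≈ 160.71°
|T| = 32244 / 2.1538e+05 ≈ 0.14971
Gain = 20 log₁₀(0.14971) ≈ -16.49 dB
∠T = 45.00° − 160.71° = -115.71°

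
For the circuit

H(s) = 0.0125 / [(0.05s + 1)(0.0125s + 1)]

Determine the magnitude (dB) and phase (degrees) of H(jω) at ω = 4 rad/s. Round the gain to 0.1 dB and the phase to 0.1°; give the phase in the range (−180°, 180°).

-38.2 dB, -14.2°

At ω = 4 rad/s:
pole (1 + j4·0.05) = 1 + j0.2 → |·| ≈ 1.0198, ∠ ≈ 11.31°
pole (1 + j4·0.0125) = 1 + j0.05 → |·| ≈ 1.0012, ∠ ≈ 2.86°
|H| = 0.0125 · 1 / (1.0198 · 1.0012) ≈ 0.012243
Gain = 20 log₁₀(0.012243) ≈ -38.24 dB
∠H = (0°) − (11.31° + 2.86°) = -14.17°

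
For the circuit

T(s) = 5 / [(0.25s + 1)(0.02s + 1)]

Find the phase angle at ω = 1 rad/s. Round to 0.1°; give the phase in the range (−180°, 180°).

-15.2°

At ω = 1 rad/s:
pole (1 + j1·0.25) = 1 + j0.25 → |·| ≈ 1.0308, ∠ ≈ 14.04°
pole (1 + j1·0.02) = 1 + j0.02 → |·| ≈ 1.0002, ∠ ≈ 1.15°
∠T = (0°) − (14.04° + 1.15°) = -15.19°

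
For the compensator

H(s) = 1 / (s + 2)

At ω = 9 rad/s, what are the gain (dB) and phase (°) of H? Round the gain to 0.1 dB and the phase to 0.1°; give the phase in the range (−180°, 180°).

Substitute s = j9:
Numerator: 1 = 1 + j0
Denominator: (j9) + 2 = 2 + j9
|N| = √(1² + 0²) ≈ 1, ∠N ≈ 0.00°
|D| = √(2² + 9²) ≈ 9.2195, ∠D ≈ 77.47°
|H| = 1 / 9.2195 ≈ 0.10847
Gain = 20 log₁₀(0.10847) ≈ -19.29 dB
∠H = 0.00° − 77.47° = -77.47°

-19.3 dB, -77.5°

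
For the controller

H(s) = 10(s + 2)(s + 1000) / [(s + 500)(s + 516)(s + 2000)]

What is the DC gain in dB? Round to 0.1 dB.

-88.2 dB

H(0) = 10·2·1000 / (500·516·2000) ≈ 3.876e-05
20 log₁₀(3.876e-05) ≈ -88.23 dB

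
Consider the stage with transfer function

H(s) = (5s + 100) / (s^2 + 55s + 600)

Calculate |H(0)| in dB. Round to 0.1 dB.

-15.6 dB

H(0) = 100 / 600 ≈ 0.16667
20 log₁₀(0.16667) ≈ -15.56 dB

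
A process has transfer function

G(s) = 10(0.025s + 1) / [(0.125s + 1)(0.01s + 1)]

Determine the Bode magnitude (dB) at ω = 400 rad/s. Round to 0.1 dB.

At ω = 400 rad/s:
zero (1 + j400·0.025) = 1 + j10 → |·| ≈ 10.05, ∠ ≈ 84.29°
pole (1 + j400·0.125) = 1 + j50 → |·| ≈ 50.01, ∠ ≈ 88.85°
pole (1 + j400·0.01) = 1 + j4 → |·| ≈ 4.1231, ∠ ≈ 75.96°
|G| = 10 · 10.05 / (50.01 · 4.1231) ≈ 0.4874
Gain = 20 log₁₀(0.4874) ≈ -6.24 dB

-6.2 dB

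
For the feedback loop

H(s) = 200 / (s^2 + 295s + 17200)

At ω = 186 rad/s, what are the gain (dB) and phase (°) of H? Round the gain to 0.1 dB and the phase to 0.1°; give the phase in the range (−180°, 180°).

Substitute s = j186:
Numerator: 200 = 200 + j0
Denominator: (j186)^2 + 295(j186) + 17200 = -17396 + j54870
|N| = √(200² + 0²) ≈ 200, ∠N ≈ 0.00°
|D| = √(17396² + 54870²) ≈ 57562, ∠D ≈ 107.59°
|H| = 200 / 57562 ≈ 0.0034745
Gain = 20 log₁₀(0.0034745) ≈ -49.18 dB
∠H = 0.00° − 107.59° = -107.59°

-49.2 dB, -107.6°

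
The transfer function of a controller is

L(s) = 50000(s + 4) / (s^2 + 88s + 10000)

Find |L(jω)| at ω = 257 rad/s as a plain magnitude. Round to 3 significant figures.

At s = jω = j257:
zero (s+4): 4 + j257 → |·| = √(4²+257²) = √66065 ≈ 257.03, ∠ = arctan(257/4) ≈ 89.11°
quadratic: (j257)² + 88·j257 + 10000 = -56049 + j22616 → |·| ≈ 60440, ∠ ≈ 158.03°
|L| = 50000 · 257.03 / 60440 ≈ 212.63

213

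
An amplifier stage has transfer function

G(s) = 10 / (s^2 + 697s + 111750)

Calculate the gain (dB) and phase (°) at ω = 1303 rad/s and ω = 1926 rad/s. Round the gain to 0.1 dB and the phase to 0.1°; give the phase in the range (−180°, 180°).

ω = 1303: -105.2 dB, -150.2°; ω = 1926: -111.7 dB, -159.5°

Substitute s = j1303:
Numerator: 10 = 10 + j0
Denominator: (j1303)^2 + 697(j1303) + 111750 = -1586059 + j908191
|N| = √(10² + 0²) ≈ 10, ∠N ≈ 0.00°
|D| = √(1586059² + 908191²) ≈ 1.8277e+06, ∠D ≈ 150.20°
|G| = 10 / 1.8277e+06 ≈ 5.4714e-06
Gain = 20 log₁₀(5.4714e-06) ≈ -105.24 dB
∠G = 0.00° − 150.20° = -150.20°

Substitute s = j1926:
Numerator: 10 = 10 + j0
Denominator: (j1926)^2 + 697(j1926) + 111750 = -3597726 + j1342422
|N| = √(10² + 0²) ≈ 10, ∠N ≈ 0.00°
|D| = √(3597726² + 1342422²) ≈ 3.84e+06, ∠D ≈ 159.54°
|G| = 10 / 3.84e+06 ≈ 2.6042e-06
Gain = 20 log₁₀(2.6042e-06) ≈ -111.69 dB
∠G = 0.00° − 159.54° = -159.54°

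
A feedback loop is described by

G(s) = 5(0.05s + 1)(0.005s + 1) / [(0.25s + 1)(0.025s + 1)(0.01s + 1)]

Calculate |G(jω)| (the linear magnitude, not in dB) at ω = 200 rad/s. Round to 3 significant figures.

0.125

At ω = 200 rad/s:
zero (1 + j200·0.05) = 1 + j10 → |·| ≈ 10.05, ∠ ≈ 84.29°
zero (1 + j200·0.005) = 1 + j1 → |·| ≈ 1.4142, ∠ ≈ 45.00°
pole (1 + j200·0.25) = 1 + j50 → |·| ≈ 50.01, ∠ ≈ 88.85°
pole (1 + j200·0.025) = 1 + j5 → |·| ≈ 5.099, ∠ ≈ 78.69°
pole (1 + j200·0.01) = 1 + j2 → |·| ≈ 2.2361, ∠ ≈ 63.43°
|G| = 5 · 10.05 · 1.4142 / (50.01 · 5.099 · 2.2361) ≈ 0.12463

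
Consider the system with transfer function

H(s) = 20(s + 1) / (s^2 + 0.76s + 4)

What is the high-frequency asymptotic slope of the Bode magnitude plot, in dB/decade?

Each pole contributes −20 dB/decade at high frequency; each zero contributes +20 dB/decade.
Net: 1 zero(s) − 2 pole(s) → -20 dB/decade.

-20 dB/decade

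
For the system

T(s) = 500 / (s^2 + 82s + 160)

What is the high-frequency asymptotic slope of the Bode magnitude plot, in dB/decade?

-40 dB/decade

Each pole contributes −20 dB/decade at high frequency; each zero contributes +20 dB/decade.
Net: 0 zero(s) − 2 pole(s) → -40 dB/decade.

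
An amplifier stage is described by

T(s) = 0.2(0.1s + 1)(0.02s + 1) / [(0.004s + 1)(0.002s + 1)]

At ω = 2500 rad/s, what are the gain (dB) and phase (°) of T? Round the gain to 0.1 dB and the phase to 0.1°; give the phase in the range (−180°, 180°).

33.8 dB, 15.6°

At ω = 2500 rad/s:
zero (1 + j2500·0.1) = 1 + j250 → |·| ≈ 250, ∠ ≈ 89.77°
zero (1 + j2500·0.02) = 1 + j50 → |·| ≈ 50.01, ∠ ≈ 88.85°
pole (1 + j2500·0.004) = 1 + j10 → |·| ≈ 10.05, ∠ ≈ 84.29°
pole (1 + j2500·0.002) = 1 + j5 → |·| ≈ 5.099, ∠ ≈ 78.69°
|T| = 0.2 · 250 · 50.01 / (10.05 · 5.099) ≈ 48.795
Gain = 20 log₁₀(48.795) ≈ 33.77 dB
∠T = (89.77° + 88.85°) − (84.29° + 78.69°) = 15.64°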